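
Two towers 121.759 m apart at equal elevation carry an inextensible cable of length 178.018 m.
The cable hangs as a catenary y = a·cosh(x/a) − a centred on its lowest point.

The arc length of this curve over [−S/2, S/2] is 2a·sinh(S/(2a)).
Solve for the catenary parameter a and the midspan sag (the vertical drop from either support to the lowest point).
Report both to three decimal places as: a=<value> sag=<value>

a=38.869 sag=58.257

seed: a₀ = √(S³/(24(L−S))) = √(121.759³/(24·56.259)) = 36.563687
iter 1: u=1.665026  f(a)=+8.333e+00  f'(a)=-4.019e+00  a ← 36.563687 − (+8.333e+00/-4.019e+00) = 38.637001
iter 2: u=1.575679  f(a)=+7.614e-01  f'(a)=-3.316e+00  a ← 38.637001 − (+7.614e-01/-3.316e+00) = 38.866628
iter 3: u=1.566369  f(a)=+7.766e-03  f'(a)=-3.248e+00  a ← 38.866628 − (+7.766e-03/-3.248e+00) = 38.869019
iter 4: u=1.566273  f(a)=+8.263e-07  f'(a)=-3.248e+00  a ← 38.869019 − (+8.263e-07/-3.248e+00) = 38.869019
iter 5: u=1.566273  f(a)=-2.842e-14  f'(a)=-3.248e+00  a ← 38.869019 − (-2.842e-14/-3.248e+00) = 38.869019
converged: |Δa| < 1e-12 after 5 iterations
sag = a·(cosh(S/(2a)) − 1) = 38.869019·(cosh(1.566273) − 1) = 58.256687
T_max/T_min = cosh(S/(2a)) = 2.498795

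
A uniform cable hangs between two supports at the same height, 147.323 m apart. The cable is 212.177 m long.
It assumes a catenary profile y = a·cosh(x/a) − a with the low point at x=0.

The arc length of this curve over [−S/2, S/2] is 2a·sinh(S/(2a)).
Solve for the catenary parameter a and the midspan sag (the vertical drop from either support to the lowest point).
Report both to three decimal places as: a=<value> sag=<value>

seed: a₀ = √(S³/(24(L−S))) = √(147.323³/(24·64.854)) = 45.324375
iter 1: u=1.625207  f(a)=+9.124e+00  f'(a)=-3.693e+00  a ← 45.324375 − (+9.124e+00/-3.693e+00) = 47.795247
iter 2: u=1.541189  f(a)=+7.992e-01  f'(a)=-3.072e+00  a ← 47.795247 − (+7.992e-01/-3.072e+00) = 48.055446
iter 3: u=1.532844  f(a)=+7.433e-03  f'(a)=-3.015e+00  a ← 48.055446 − (+7.433e-03/-3.015e+00) = 48.057912
iter 4: u=1.532765  f(a)=+6.562e-07  f'(a)=-3.014e+00  a ← 48.057912 − (+6.562e-07/-3.014e+00) = 48.057912
iter 5: u=1.532765  f(a)=-2.842e-14  f'(a)=-3.014e+00  a ← 48.057912 − (-2.842e-14/-3.014e+00) = 48.057912
converged: |Δa| < 1e-12 after 5 iterations
sag = a·(cosh(S/(2a)) − 1) = 48.057912·(cosh(1.532765) − 1) = 68.408103
T_max/T_min = cosh(S/(2a)) = 2.423451

a=48.058 sag=68.408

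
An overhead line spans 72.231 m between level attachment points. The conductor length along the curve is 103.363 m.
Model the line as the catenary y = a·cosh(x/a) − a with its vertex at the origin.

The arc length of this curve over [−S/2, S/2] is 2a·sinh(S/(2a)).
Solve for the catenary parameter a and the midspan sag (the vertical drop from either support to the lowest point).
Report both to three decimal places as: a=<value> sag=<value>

seed: a₀ = √(S³/(24(L−S))) = √(72.231³/(24·31.132)) = 22.458271
iter 1: u=1.608116  f(a)=+4.282e+00  f'(a)=-3.559e+00  a ← 22.458271 − (+4.282e+00/-3.559e+00) = 23.661570
iter 2: u=1.526336  f(a)=+3.683e-01  f'(a)=-2.971e+00  a ← 23.661570 − (+3.683e-01/-2.971e+00) = 23.785527
iter 3: u=1.518381  f(a)=+3.289e-03  f'(a)=-2.918e+00  a ← 23.785527 − (+3.289e-03/-2.918e+00) = 23.786654
iter 4: u=1.518309  f(a)=+2.676e-07  f'(a)=-2.918e+00  a ← 23.786654 − (+2.676e-07/-2.918e+00) = 23.786654
iter 5: u=1.518309  f(a)=+1.421e-14  f'(a)=-2.918e+00  a ← 23.786654 − (+1.421e-14/-2.918e+00) = 23.786654
converged: |Δa| < 1e-12 after 5 iterations
sag = a·(cosh(S/(2a)) − 1) = 23.786654·(cosh(1.518309) − 1) = 33.106073
T_max/T_min = cosh(S/(2a)) = 2.391792

a=23.787 sag=33.106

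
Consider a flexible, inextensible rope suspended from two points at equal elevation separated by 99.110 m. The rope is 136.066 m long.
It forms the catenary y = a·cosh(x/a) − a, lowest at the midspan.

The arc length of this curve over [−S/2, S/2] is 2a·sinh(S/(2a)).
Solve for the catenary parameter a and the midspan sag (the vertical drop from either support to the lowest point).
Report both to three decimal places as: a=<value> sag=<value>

a=34.844 sag=41.593

seed: a₀ = √(S³/(24(L−S))) = √(99.110³/(24·36.956)) = 33.130509
iter 1: u=1.495751  f(a)=+4.361e+00  f'(a)=-2.772e+00  a ← 33.130509 − (+4.361e+00/-2.772e+00) = 34.704033
iter 2: u=1.427932  f(a)=+3.300e-01  f'(a)=-2.367e+00  a ← 34.704033 − (+3.300e-01/-2.367e+00) = 34.843446
iter 3: u=1.422219  f(a)=+2.230e-03  f'(a)=-2.335e+00  a ← 34.843446 − (+2.230e-03/-2.335e+00) = 34.844401
iter 4: u=1.422180  f(a)=+1.034e-07  f'(a)=-2.335e+00  a ← 34.844401 − (+1.034e-07/-2.335e+00) = 34.844402
iter 5: u=1.422180  f(a)=+0.000e+00  f'(a)=-2.335e+00  a ← 34.844402 − (+0.000e+00/-2.335e+00) = 34.844402
converged: |Δa| < 1e-12 after 5 iterations
sag = a·(cosh(S/(2a)) − 1) = 34.844402·(cosh(1.422180) − 1) = 41.592641
T_max/T_min = cosh(S/(2a)) = 2.193668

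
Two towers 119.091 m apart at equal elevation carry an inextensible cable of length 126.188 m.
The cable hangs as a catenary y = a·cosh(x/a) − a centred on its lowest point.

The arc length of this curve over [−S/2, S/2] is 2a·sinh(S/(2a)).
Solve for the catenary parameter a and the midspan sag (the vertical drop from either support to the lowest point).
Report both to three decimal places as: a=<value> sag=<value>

seed: a₀ = √(S³/(24(L−S))) = √(119.091³/(24·7.097)) = 99.580749
iter 1: u=0.597962  f(a)=+1.280e-01  f'(a)=-1.477e-01  a ← 99.580749 − (+1.280e-01/-1.477e-01) = 100.447137
iter 2: u=0.592804  f(a)=+1.689e-03  f'(a)=-1.438e-01  a ← 100.447137 − (+1.689e-03/-1.438e-01) = 100.458882
iter 3: u=0.592735  f(a)=+3.031e-07  f'(a)=-1.438e-01  a ← 100.458882 − (+3.031e-07/-1.438e-01) = 100.458884
iter 4: u=0.592735  f(a)=+2.842e-14  f'(a)=-1.438e-01  a ← 100.458884 − (+2.842e-14/-1.438e-01) = 100.458884
converged: |Δa| < 1e-12 after 4 iterations
sag = a·(cosh(S/(2a)) − 1) = 100.458884·(cosh(0.592735) − 1) = 18.170118
T_max/T_min = cosh(S/(2a)) = 1.180871

a=100.459 sag=18.170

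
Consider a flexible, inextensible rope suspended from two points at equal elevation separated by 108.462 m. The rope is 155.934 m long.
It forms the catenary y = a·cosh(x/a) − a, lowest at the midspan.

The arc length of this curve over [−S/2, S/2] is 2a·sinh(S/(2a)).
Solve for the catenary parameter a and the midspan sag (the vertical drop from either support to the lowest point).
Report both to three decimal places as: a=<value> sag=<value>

seed: a₀ = √(S³/(24(L−S))) = √(108.462³/(24·47.472)) = 33.465092
iter 1: u=1.620524  f(a)=+6.638e+00  f'(a)=-3.656e+00  a ← 33.465092 − (+6.638e+00/-3.656e+00) = 35.280862
iter 2: u=1.537122  f(a)=+5.785e-01  f'(a)=-3.044e+00  a ← 35.280862 − (+5.785e-01/-3.044e+00) = 35.470930
iter 3: u=1.528886  f(a)=+5.321e-03  f'(a)=-2.988e+00  a ← 35.470930 − (+5.321e-03/-2.988e+00) = 35.472711
iter 4: u=1.528809  f(a)=+4.594e-07  f'(a)=-2.987e+00  a ← 35.472711 − (+4.594e-07/-2.987e+00) = 35.472711
iter 5: u=1.528809  f(a)=-5.684e-14  f'(a)=-2.987e+00  a ← 35.472711 − (-5.684e-14/-2.987e+00) = 35.472711
converged: |Δa| < 1e-12 after 5 iterations
sag = a·(cosh(S/(2a)) − 1) = 35.472711·(cosh(1.528809) − 1) = 50.184550
T_max/T_min = cosh(S/(2a)) = 2.414737

a=35.473 sag=50.185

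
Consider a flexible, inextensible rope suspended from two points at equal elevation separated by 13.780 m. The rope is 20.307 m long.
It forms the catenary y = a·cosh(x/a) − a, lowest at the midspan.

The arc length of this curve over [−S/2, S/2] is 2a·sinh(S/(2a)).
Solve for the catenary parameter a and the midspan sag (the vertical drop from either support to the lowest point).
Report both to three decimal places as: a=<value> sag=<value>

seed: a₀ = √(S³/(24(L−S))) = √(13.780³/(24·6.527)) = 4.087064
iter 1: u=1.685807  f(a)=+9.928e-01  f'(a)=-4.199e+00  a ← 4.087064 − (+9.928e-01/-4.199e+00) = 4.323503
iter 2: u=1.593615  f(a)=+9.267e-02  f'(a)=-3.448e+00  a ← 4.323503 − (+9.267e-02/-3.448e+00) = 4.350375
iter 3: u=1.583772  f(a)=+9.910e-04  f'(a)=-3.375e+00  a ← 4.350375 − (+9.910e-04/-3.375e+00) = 4.350669
iter 4: u=1.583665  f(a)=+1.160e-07  f'(a)=-3.374e+00  a ← 4.350669 − (+1.160e-07/-3.374e+00) = 4.350669
iter 5: u=1.583665  f(a)=+3.553e-15  f'(a)=-3.374e+00  a ← 4.350669 − (+3.553e-15/-3.374e+00) = 4.350669
converged: |Δa| < 1e-12 after 5 iterations
sag = a·(cosh(S/(2a)) − 1) = 4.350669·(cosh(1.583665) − 1) = 6.695683
T_max/T_min = cosh(S/(2a)) = 2.539001

a=4.351 sag=6.696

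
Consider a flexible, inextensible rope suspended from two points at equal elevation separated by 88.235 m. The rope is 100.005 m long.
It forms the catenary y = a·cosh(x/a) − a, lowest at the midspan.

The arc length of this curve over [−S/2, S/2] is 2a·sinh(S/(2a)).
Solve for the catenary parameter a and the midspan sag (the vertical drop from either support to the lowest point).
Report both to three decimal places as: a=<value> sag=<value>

a=50.271 sag=20.633

seed: a₀ = √(S³/(24(L−S))) = √(88.235³/(24·11.770)) = 49.313688
iter 1: u=0.894630  f(a)=+4.801e-01  f'(a)=-5.167e-01  a ← 49.313688 − (+4.801e-01/-5.167e-01) = 50.242895
iter 2: u=0.878084  f(a)=+1.391e-02  f'(a)=-4.871e-01  a ← 50.242895 − (+1.391e-02/-4.871e-01) = 50.271440
iter 3: u=0.877586  f(a)=+1.244e-05  f'(a)=-4.863e-01  a ← 50.271440 − (+1.244e-05/-4.863e-01) = 50.271466
iter 4: u=0.877585  f(a)=+9.976e-12  f'(a)=-4.863e-01  a ← 50.271466 − (+9.976e-12/-4.863e-01) = 50.271466
converged: |Δa| < 1e-12 after 4 iterations
sag = a·(cosh(S/(2a)) − 1) = 50.271466·(cosh(0.877585) − 1) = 20.633190
T_max/T_min = cosh(S/(2a)) = 1.410435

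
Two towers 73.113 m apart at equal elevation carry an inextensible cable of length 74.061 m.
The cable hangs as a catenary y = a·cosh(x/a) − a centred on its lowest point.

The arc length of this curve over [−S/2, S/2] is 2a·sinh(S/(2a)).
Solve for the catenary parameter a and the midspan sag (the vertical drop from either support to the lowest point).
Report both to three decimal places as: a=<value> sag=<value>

a=131.318 sag=5.121

seed: a₀ = √(S³/(24(L−S))) = √(73.113³/(24·0.948)) = 131.063607
iter 1: u=0.278922  f(a)=+3.694e-03  f'(a)=-1.458e-02  a ← 131.063607 − (+3.694e-03/-1.458e-02) = 131.317013
iter 2: u=0.278384  f(a)=+1.074e-05  f'(a)=-1.449e-02  a ← 131.317013 − (+1.074e-05/-1.449e-02) = 131.317754
iter 3: u=0.278382  f(a)=+9.142e-11  f'(a)=-1.449e-02  a ← 131.317754 − (+9.142e-11/-1.449e-02) = 131.317754
iter 4: u=0.278382  f(a)=+0.000e+00  f'(a)=-1.449e-02  a ← 131.317754 − (+0.000e+00/-1.449e-02) = 131.317754
converged: |Δa| < 1e-12 after 4 iterations
sag = a·(cosh(S/(2a)) − 1) = 131.317754·(cosh(0.278382) − 1) = 5.121282
T_max/T_min = cosh(S/(2a)) = 1.038999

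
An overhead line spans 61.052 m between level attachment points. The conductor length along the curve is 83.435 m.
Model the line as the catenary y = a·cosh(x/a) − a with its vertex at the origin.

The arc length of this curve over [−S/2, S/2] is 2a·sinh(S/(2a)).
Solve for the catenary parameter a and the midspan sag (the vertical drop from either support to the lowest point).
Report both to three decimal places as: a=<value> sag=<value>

a=21.630 sag=25.362

seed: a₀ = √(S³/(24(L−S))) = √(61.052³/(24·22.383)) = 20.581882
iter 1: u=1.483149  f(a)=+2.595e+00  f'(a)=-2.693e+00  a ← 20.581882 − (+2.595e+00/-2.693e+00) = 21.545546
iter 2: u=1.416813  f(a)=+1.934e-01  f'(a)=-2.305e+00  a ← 21.545546 − (+1.934e-01/-2.305e+00) = 21.629437
iter 3: u=1.411317  f(a)=+1.265e-03  f'(a)=-2.275e+00  a ← 21.629437 − (+1.265e-03/-2.275e+00) = 21.629993
iter 4: u=1.411281  f(a)=+5.492e-08  f'(a)=-2.275e+00  a ← 21.629993 − (+5.492e-08/-2.275e+00) = 21.629994
iter 5: u=1.411281  f(a)=+0.000e+00  f'(a)=-2.275e+00  a ← 21.629994 − (+0.000e+00/-2.275e+00) = 21.629994
converged: |Δa| < 1e-12 after 5 iterations
sag = a·(cosh(S/(2a)) − 1) = 21.629994·(cosh(1.411281) − 1) = 25.361563
T_max/T_min = cosh(S/(2a)) = 2.172518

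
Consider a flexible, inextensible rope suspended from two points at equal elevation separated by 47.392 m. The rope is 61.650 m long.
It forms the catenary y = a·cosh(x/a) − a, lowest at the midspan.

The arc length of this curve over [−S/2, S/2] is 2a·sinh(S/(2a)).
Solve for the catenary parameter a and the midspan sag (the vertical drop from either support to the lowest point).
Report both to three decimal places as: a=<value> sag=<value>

seed: a₀ = √(S³/(24(L−S))) = √(47.392³/(24·14.258)) = 17.636915
iter 1: u=1.343546  f(a)=+1.344e+00  f'(a)=-1.928e+00  a ← 17.636915 − (+1.344e+00/-1.928e+00) = 18.333740
iter 2: u=1.292480  f(a)=+8.373e-02  f'(a)=-1.695e+00  a ← 18.333740 − (+8.373e-02/-1.695e+00) = 18.383149
iter 3: u=1.289007  f(a)=+3.730e-04  f'(a)=-1.680e+00  a ← 18.383149 − (+3.730e-04/-1.680e+00) = 18.383371
iter 4: u=1.288991  f(a)=+7.474e-09  f'(a)=-1.680e+00  a ← 18.383371 − (+7.474e-09/-1.680e+00) = 18.383371
iter 5: u=1.288991  f(a)=+7.105e-15  f'(a)=-1.680e+00  a ← 18.383371 − (+7.105e-15/-1.680e+00) = 18.383371
converged: |Δa| < 1e-12 after 5 iterations
sag = a·(cosh(S/(2a)) − 1) = 18.383371·(cosh(1.288991) − 1) = 17.507142
T_max/T_min = cosh(S/(2a)) = 1.952336

a=18.383 sag=17.507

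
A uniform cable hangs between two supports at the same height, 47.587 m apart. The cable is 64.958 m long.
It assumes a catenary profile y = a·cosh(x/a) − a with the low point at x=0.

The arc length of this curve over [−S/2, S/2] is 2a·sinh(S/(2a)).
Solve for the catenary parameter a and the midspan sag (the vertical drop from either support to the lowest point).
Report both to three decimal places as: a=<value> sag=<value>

a=16.893 sag=19.717

seed: a₀ = √(S³/(24(L−S))) = √(47.587³/(24·17.371)) = 16.077350
iter 1: u=1.479939  f(a)=+2.005e+00  f'(a)=-2.673e+00  a ← 16.077350 − (+2.005e+00/-2.673e+00) = 16.827354
iter 2: u=1.413978  f(a)=+1.488e-01  f'(a)=-2.289e+00  a ← 16.827354 − (+1.488e-01/-2.289e+00) = 16.892352
iter 3: u=1.408537  f(a)=+9.654e-04  f'(a)=-2.260e+00  a ← 16.892352 − (+9.654e-04/-2.260e+00) = 16.892779
iter 4: u=1.408501  f(a)=+4.121e-08  f'(a)=-2.260e+00  a ← 16.892779 − (+4.121e-08/-2.260e+00) = 16.892779
iter 5: u=1.408501  f(a)=+0.000e+00  f'(a)=-2.260e+00  a ← 16.892779 − (+0.000e+00/-2.260e+00) = 16.892779
converged: |Δa| < 1e-12 after 5 iterations
sag = a·(cosh(S/(2a)) − 1) = 16.892779·(cosh(1.408501) − 1) = 19.716666
T_max/T_min = cosh(S/(2a)) = 2.167165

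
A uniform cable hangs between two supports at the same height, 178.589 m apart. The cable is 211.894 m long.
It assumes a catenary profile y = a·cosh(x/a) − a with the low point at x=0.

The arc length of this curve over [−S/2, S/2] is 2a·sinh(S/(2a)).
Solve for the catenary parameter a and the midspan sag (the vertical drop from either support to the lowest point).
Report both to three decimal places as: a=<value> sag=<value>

seed: a₀ = √(S³/(24(L−S))) = √(178.589³/(24·33.305)) = 84.415407
iter 1: u=1.057799  f(a)=+1.914e+00  f'(a)=-8.810e-01  a ← 84.415407 − (+1.914e+00/-8.810e-01) = 86.587711
iter 2: u=1.031261  f(a)=+7.636e-02  f'(a)=-8.119e-01  a ← 86.587711 − (+7.636e-02/-8.119e-01) = 86.681758
iter 3: u=1.030142  f(a)=+1.328e-04  f'(a)=-8.091e-01  a ← 86.681758 − (+1.328e-04/-8.091e-01) = 86.681922
iter 4: u=1.030140  f(a)=+4.029e-10  f'(a)=-8.091e-01  a ← 86.681922 − (+4.029e-10/-8.091e-01) = 86.681922
iter 5: u=1.030140  f(a)=+0.000e+00  f'(a)=-8.091e-01  a ← 86.681922 − (+0.000e+00/-8.091e-01) = 86.681922
converged: |Δa| < 1e-12 after 5 iterations
sag = a·(cosh(S/(2a)) − 1) = 86.681922·(cosh(1.030140) − 1) = 50.206801
T_max/T_min = cosh(S/(2a)) = 1.579207

a=86.682 sag=50.207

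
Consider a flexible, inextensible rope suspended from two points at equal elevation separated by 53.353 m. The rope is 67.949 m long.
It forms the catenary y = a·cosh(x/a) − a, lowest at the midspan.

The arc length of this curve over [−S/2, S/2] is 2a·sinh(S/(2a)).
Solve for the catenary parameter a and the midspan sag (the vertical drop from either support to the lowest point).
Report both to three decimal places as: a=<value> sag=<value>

a=21.627 sag=18.647

seed: a₀ = √(S³/(24(L−S))) = √(53.353³/(24·14.596)) = 20.821678
iter 1: u=1.281189  f(a)=+1.246e+00  f'(a)=-1.646e+00  a ← 20.821678 − (+1.246e+00/-1.646e+00) = 21.578541
iter 2: u=1.236251  f(a)=+7.115e-02  f'(a)=-1.463e+00  a ← 21.578541 − (+7.115e-02/-1.463e+00) = 21.627178
iter 3: u=1.233471  f(a)=+2.632e-04  f'(a)=-1.452e+00  a ← 21.627178 − (+2.632e-04/-1.452e+00) = 21.627359
iter 4: u=1.233461  f(a)=+3.630e-09  f'(a)=-1.452e+00  a ← 21.627359 − (+3.630e-09/-1.452e+00) = 21.627359
iter 5: u=1.233461  f(a)=+0.000e+00  f'(a)=-1.452e+00  a ← 21.627359 − (+0.000e+00/-1.452e+00) = 21.627359
converged: |Δa| < 1e-12 after 5 iterations
sag = a·(cosh(S/(2a)) − 1) = 21.627359·(cosh(1.233461) − 1) = 18.646818
T_max/T_min = cosh(S/(2a)) = 1.862187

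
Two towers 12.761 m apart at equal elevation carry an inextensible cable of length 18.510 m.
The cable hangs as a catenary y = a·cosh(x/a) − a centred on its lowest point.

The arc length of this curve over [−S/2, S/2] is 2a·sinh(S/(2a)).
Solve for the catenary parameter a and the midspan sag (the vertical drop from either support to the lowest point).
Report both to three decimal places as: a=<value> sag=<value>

seed: a₀ = √(S³/(24(L−S))) = √(12.761³/(24·5.749)) = 3.880836
iter 1: u=1.644105  f(a)=+8.289e-01  f'(a)=-3.845e+00  a ← 3.880836 − (+8.289e-01/-3.845e+00) = 4.096427
iter 2: u=1.557577  f(a)=+7.409e-02  f'(a)=-3.186e+00  a ← 4.096427 − (+7.409e-02/-3.186e+00) = 4.119684
iter 3: u=1.548784  f(a)=+7.202e-04  f'(a)=-3.124e+00  a ← 4.119684 − (+7.202e-04/-3.124e+00) = 4.119914
iter 4: u=1.548697  f(a)=+6.951e-08  f'(a)=-3.123e+00  a ← 4.119914 − (+6.951e-08/-3.123e+00) = 4.119914
iter 5: u=1.548697  f(a)=+0.000e+00  f'(a)=-3.123e+00  a ← 4.119914 − (+0.000e+00/-3.123e+00) = 4.119914
converged: |Δa| < 1e-12 after 5 iterations
sag = a·(cosh(S/(2a)) − 1) = 4.119914·(cosh(1.548697) − 1) = 6.010669
T_max/T_min = cosh(S/(2a)) = 2.458931

a=4.120 sag=6.011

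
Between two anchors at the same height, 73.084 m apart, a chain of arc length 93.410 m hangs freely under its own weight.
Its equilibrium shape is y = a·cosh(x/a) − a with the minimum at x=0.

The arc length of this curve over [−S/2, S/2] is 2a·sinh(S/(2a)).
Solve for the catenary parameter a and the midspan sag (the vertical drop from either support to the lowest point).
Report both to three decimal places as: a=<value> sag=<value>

seed: a₀ = √(S³/(24(L−S))) = √(73.084³/(24·20.326)) = 28.287976
iter 1: u=1.291786  f(a)=+1.765e+00  f'(a)=-1.692e+00  a ← 28.287976 − (+1.765e+00/-1.692e+00) = 29.331278
iter 2: u=1.245837  f(a)=+1.023e-01  f'(a)=-1.501e+00  a ← 29.331278 − (+1.023e-01/-1.501e+00) = 29.399474
iter 3: u=1.242947  f(a)=+3.909e-04  f'(a)=-1.489e+00  a ← 29.399474 − (+3.909e-04/-1.489e+00) = 29.399737
iter 4: u=1.242936  f(a)=+5.753e-09  f'(a)=-1.489e+00  a ← 29.399737 − (+5.753e-09/-1.489e+00) = 29.399737
iter 5: u=1.242936  f(a)=+1.421e-14  f'(a)=-1.489e+00  a ← 29.399737 − (+1.421e-14/-1.489e+00) = 29.399737
converged: |Δa| < 1e-12 after 5 iterations
sag = a·(cosh(S/(2a)) − 1) = 29.399737·(cosh(1.242936) − 1) = 25.788138
T_max/T_min = cosh(S/(2a)) = 1.877155

a=29.400 sag=25.788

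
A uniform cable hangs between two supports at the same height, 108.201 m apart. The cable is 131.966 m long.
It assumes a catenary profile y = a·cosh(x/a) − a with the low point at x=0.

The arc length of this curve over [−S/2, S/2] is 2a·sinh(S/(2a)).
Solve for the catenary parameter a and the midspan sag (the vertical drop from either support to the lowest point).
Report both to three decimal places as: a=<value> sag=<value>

seed: a₀ = √(S³/(24(L−S))) = √(108.201³/(24·23.765)) = 47.127281
iter 1: u=1.147966  f(a)=+1.616e+00  f'(a)=-1.148e+00  a ← 47.127281 − (+1.616e+00/-1.148e+00) = 48.535068
iter 2: u=1.114668  f(a)=+7.524e-02  f'(a)=-1.043e+00  a ← 48.535068 − (+7.524e-02/-1.043e+00) = 48.607186
iter 3: u=1.113014  f(a)=+1.807e-04  f'(a)=-1.038e+00  a ← 48.607186 − (+1.807e-04/-1.038e+00) = 48.607360
iter 4: u=1.113010  f(a)=+1.048e-09  f'(a)=-1.038e+00  a ← 48.607360 − (+1.048e-09/-1.038e+00) = 48.607360
iter 5: u=1.113010  f(a)=+5.684e-14  f'(a)=-1.038e+00  a ← 48.607360 − (+5.684e-14/-1.038e+00) = 48.607360
converged: |Δa| < 1e-12 after 5 iterations
sag = a·(cosh(S/(2a)) − 1) = 48.607360·(cosh(1.113010) − 1) = 33.346479
T_max/T_min = cosh(S/(2a)) = 1.686038

a=48.607 sag=33.346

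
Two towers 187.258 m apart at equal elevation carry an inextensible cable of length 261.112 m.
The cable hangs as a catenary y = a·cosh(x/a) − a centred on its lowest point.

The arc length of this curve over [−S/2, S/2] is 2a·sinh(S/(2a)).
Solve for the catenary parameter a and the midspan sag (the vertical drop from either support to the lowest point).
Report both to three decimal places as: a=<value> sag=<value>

seed: a₀ = √(S³/(24(L−S))) = √(187.258³/(24·73.854)) = 60.865044
iter 1: u=1.538305  f(a)=+9.247e+00  f'(a)=-3.052e+00  a ← 60.865044 − (+9.247e+00/-3.052e+00) = 63.895122
iter 2: u=1.465354  f(a)=+7.354e-01  f'(a)=-2.584e+00  a ← 63.895122 − (+7.354e-01/-2.584e+00) = 64.179714
iter 3: u=1.458857  f(a)=+5.539e-03  f'(a)=-2.545e+00  a ← 64.179714 − (+5.539e-03/-2.545e+00) = 64.181891
iter 4: u=1.458807  f(a)=+3.195e-07  f'(a)=-2.545e+00  a ← 64.181891 − (+3.195e-07/-2.545e+00) = 64.181891
iter 5: u=1.458807  f(a)=+0.000e+00  f'(a)=-2.545e+00  a ← 64.181891 − (+0.000e+00/-2.545e+00) = 64.181891
converged: |Δa| < 1e-12 after 5 iterations
sag = a·(cosh(S/(2a)) − 1) = 64.181891·(cosh(1.458807) − 1) = 81.297263
T_max/T_min = cosh(S/(2a)) = 2.266670

a=64.182 sag=81.297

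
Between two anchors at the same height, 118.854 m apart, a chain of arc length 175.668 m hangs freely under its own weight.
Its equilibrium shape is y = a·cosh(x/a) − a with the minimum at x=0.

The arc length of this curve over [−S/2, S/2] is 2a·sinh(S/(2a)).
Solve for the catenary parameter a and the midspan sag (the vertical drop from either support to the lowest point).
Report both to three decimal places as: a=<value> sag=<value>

seed: a₀ = √(S³/(24(L−S))) = √(118.854³/(24·56.814)) = 35.090326
iter 1: u=1.693544  f(a)=+8.727e+00  f'(a)=-4.267e+00  a ← 35.090326 − (+8.727e+00/-4.267e+00) = 37.135323
iter 2: u=1.600282  f(a)=+8.210e-01  f'(a)=-3.499e+00  a ← 37.135323 − (+8.210e-01/-3.499e+00) = 37.369972
iter 3: u=1.590234  f(a)=+8.934e-03  f'(a)=-3.423e+00  a ← 37.369972 − (+8.934e-03/-3.423e+00) = 37.372582
iter 4: u=1.590123  f(a)=+1.083e-06  f'(a)=-3.422e+00  a ← 37.372582 − (+1.083e-06/-3.422e+00) = 37.372582
iter 5: u=1.590123  f(a)=+2.842e-14  f'(a)=-3.422e+00  a ← 37.372582 − (+2.842e-14/-3.422e+00) = 37.372582
converged: |Δa| < 1e-12 after 5 iterations
sag = a·(cosh(S/(2a)) − 1) = 37.372582·(cosh(1.590123) − 1) = 58.081708
T_max/T_min = cosh(S/(2a)) = 2.554126

a=37.373 sag=58.082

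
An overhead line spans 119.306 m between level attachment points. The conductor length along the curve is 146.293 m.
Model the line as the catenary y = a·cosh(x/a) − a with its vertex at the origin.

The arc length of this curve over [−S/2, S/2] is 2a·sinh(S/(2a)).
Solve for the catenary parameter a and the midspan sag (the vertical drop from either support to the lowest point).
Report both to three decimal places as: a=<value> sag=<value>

a=52.859 sag=37.388

seed: a₀ = √(S³/(24(L−S))) = √(119.306³/(24·26.987)) = 51.204780
iter 1: u=1.164989  f(a)=+1.892e+00  f'(a)=-1.204e+00  a ← 51.204780 − (+1.892e+00/-1.204e+00) = 52.775584
iter 2: u=1.130314  f(a)=+9.053e-02  f'(a)=-1.091e+00  a ← 52.775584 − (+9.053e-02/-1.091e+00) = 52.858530
iter 3: u=1.128541  f(a)=+2.305e-04  f'(a)=-1.086e+00  a ← 52.858530 − (+2.305e-04/-1.086e+00) = 52.858743
iter 4: u=1.128536  f(a)=+1.502e-09  f'(a)=-1.086e+00  a ← 52.858743 − (+1.502e-09/-1.086e+00) = 52.858743
iter 5: u=1.128536  f(a)=-5.684e-14  f'(a)=-1.086e+00  a ← 52.858743 − (-5.684e-14/-1.086e+00) = 52.858743
converged: |Δa| < 1e-12 after 5 iterations
sag = a·(cosh(S/(2a)) − 1) = 52.858743·(cosh(1.128536) − 1) = 37.387903
T_max/T_min = cosh(S/(2a)) = 1.707317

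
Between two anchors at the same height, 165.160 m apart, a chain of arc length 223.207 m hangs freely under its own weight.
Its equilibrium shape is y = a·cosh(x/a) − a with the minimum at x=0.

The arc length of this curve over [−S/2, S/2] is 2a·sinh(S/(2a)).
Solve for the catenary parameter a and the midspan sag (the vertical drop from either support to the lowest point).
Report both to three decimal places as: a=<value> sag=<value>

a=59.651 sag=66.894

seed: a₀ = √(S³/(24(L−S))) = √(165.160³/(24·58.047)) = 56.867194
iter 1: u=1.452155  f(a)=+6.437e+00  f'(a)=-2.506e+00  a ← 56.867194 − (+6.437e+00/-2.506e+00) = 59.436049
iter 2: u=1.389392  f(a)=+4.619e-01  f'(a)=-2.158e+00  a ← 59.436049 − (+4.619e-01/-2.158e+00) = 59.650077
iter 3: u=1.384407  f(a)=+2.784e-03  f'(a)=-2.132e+00  a ← 59.650077 − (+2.784e-03/-2.132e+00) = 59.651383
iter 4: u=1.384377  f(a)=+1.025e-07  f'(a)=-2.132e+00  a ← 59.651383 − (+1.025e-07/-2.132e+00) = 59.651383
iter 5: u=1.384377  f(a)=+2.842e-14  f'(a)=-2.132e+00  a ← 59.651383 − (+2.842e-14/-2.132e+00) = 59.651383
converged: |Δa| < 1e-12 after 5 iterations
sag = a·(cosh(S/(2a)) − 1) = 59.651383·(cosh(1.384377) − 1) = 66.893584
T_max/T_min = cosh(S/(2a)) = 2.121409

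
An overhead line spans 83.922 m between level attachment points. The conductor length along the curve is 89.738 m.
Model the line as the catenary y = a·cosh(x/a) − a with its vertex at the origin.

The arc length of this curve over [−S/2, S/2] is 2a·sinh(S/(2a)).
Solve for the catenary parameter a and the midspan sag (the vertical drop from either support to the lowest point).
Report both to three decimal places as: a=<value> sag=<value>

a=65.738 sag=13.853

seed: a₀ = √(S³/(24(L−S))) = √(83.922³/(24·5.816)) = 65.072264
iter 1: u=0.644837  f(a)=+1.221e-01  f'(a)=-1.863e-01  a ← 65.072264 − (+1.221e-01/-1.863e-01) = 65.727785
iter 2: u=0.638406  f(a)=+1.870e-03  f'(a)=-1.806e-01  a ← 65.727785 − (+1.870e-03/-1.806e-01) = 65.738137
iter 3: u=0.638305  f(a)=+4.535e-07  f'(a)=-1.805e-01  a ← 65.738137 − (+4.535e-07/-1.805e-01) = 65.738139
iter 4: u=0.638305  f(a)=+2.842e-14  f'(a)=-1.805e-01  a ← 65.738139 − (+2.842e-14/-1.805e-01) = 65.738139
converged: |Δa| < 1e-12 after 4 iterations
sag = a·(cosh(S/(2a)) − 1) = 65.738139·(cosh(0.638305) − 1) = 13.852879
T_max/T_min = cosh(S/(2a)) = 1.210728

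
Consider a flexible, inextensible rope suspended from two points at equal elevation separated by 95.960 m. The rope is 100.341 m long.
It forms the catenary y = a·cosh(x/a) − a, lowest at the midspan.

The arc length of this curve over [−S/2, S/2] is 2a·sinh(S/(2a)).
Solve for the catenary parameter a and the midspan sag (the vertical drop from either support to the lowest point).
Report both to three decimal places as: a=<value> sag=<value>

seed: a₀ = √(S³/(24(L−S))) = √(95.960³/(24·4.381)) = 91.673352
iter 1: u=0.523380  f(a)=+6.040e-02  f'(a)=-9.822e-02  a ← 91.673352 − (+6.040e-02/-9.822e-02) = 92.288247
iter 2: u=0.519893  f(a)=+6.131e-04  f'(a)=-9.624e-02  a ← 92.288247 − (+6.131e-04/-9.624e-02) = 92.294618
iter 3: u=0.519857  f(a)=+6.461e-08  f'(a)=-9.622e-02  a ← 92.294618 − (+6.461e-08/-9.622e-02) = 92.294618
iter 4: u=0.519857  f(a)=-2.842e-14  f'(a)=-9.622e-02  a ← 92.294618 − (-2.842e-14/-9.622e-02) = 92.294618
converged: |Δa| < 1e-12 after 4 iterations
sag = a·(cosh(S/(2a)) − 1) = 92.294618·(cosh(0.519857) − 1) = 12.754778
T_max/T_min = cosh(S/(2a)) = 1.138196

a=92.295 sag=12.755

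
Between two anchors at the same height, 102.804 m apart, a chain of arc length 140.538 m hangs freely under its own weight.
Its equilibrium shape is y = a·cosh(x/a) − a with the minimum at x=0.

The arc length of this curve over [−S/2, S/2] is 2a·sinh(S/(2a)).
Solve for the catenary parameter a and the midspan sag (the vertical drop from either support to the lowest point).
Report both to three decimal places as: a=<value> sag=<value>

seed: a₀ = √(S³/(24(L−S))) = √(102.804³/(24·37.734)) = 34.637216
iter 1: u=1.484011  f(a)=+4.380e+00  f'(a)=-2.698e+00  a ← 34.637216 − (+4.380e+00/-2.698e+00) = 36.260559
iter 2: u=1.417573  f(a)=+3.267e-01  f'(a)=-2.309e+00  a ← 36.260559 − (+3.267e-01/-2.309e+00) = 36.402048
iter 3: u=1.412063  f(a)=+2.142e-03  f'(a)=-2.279e+00  a ← 36.402048 − (+2.142e-03/-2.279e+00) = 36.402988
iter 4: u=1.412027  f(a)=+9.342e-08  f'(a)=-2.279e+00  a ← 36.402988 − (+9.342e-08/-2.279e+00) = 36.402989
iter 5: u=1.412027  f(a)=-2.842e-14  f'(a)=-2.279e+00  a ← 36.402989 − (-2.842e-14/-2.279e+00) = 36.402989
converged: |Δa| < 1e-12 after 5 iterations
sag = a·(cosh(S/(2a)) − 1) = 36.402989·(cosh(1.412027) − 1) = 42.735560
T_max/T_min = cosh(S/(2a)) = 2.173957

a=36.403 sag=42.736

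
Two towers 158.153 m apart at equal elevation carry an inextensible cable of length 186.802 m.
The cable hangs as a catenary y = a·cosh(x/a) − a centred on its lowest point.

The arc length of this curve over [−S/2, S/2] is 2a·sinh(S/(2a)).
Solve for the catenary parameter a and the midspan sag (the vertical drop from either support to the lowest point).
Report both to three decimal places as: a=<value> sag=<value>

a=77.830 sag=43.748

seed: a₀ = √(S³/(24(L−S))) = √(158.153³/(24·28.649)) = 75.850037
iter 1: u=1.042537  f(a)=+1.598e+00  f'(a)=-8.408e-01  a ← 75.850037 − (+1.598e+00/-8.408e-01) = 77.750456
iter 2: u=1.017055  f(a)=+6.202e-02  f'(a)=-7.766e-01  a ← 77.750456 − (+6.202e-02/-7.766e-01) = 77.830313
iter 3: u=1.016012  f(a)=+1.018e-04  f'(a)=-7.741e-01  a ← 77.830313 − (+1.018e-04/-7.741e-01) = 77.830444
iter 4: u=1.016010  f(a)=+2.753e-10  f'(a)=-7.741e-01  a ← 77.830444 − (+2.753e-10/-7.741e-01) = 77.830444
iter 5: u=1.016010  f(a)=+2.842e-14  f'(a)=-7.741e-01  a ← 77.830444 − (+2.842e-14/-7.741e-01) = 77.830444
converged: |Δa| < 1e-12 after 5 iterations
sag = a·(cosh(S/(2a)) − 1) = 77.830444·(cosh(1.016010) − 1) = 43.748028
T_max/T_min = cosh(S/(2a)) = 1.562094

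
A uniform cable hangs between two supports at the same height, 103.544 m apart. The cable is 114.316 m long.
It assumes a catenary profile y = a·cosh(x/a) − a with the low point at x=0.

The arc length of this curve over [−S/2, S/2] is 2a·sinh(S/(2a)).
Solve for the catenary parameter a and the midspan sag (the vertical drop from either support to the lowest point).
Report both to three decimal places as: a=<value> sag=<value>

seed: a₀ = √(S³/(24(L−S))) = √(103.544³/(24·10.772)) = 65.529011
iter 1: u=0.790062  f(a)=+3.412e-01  f'(a)=-3.498e-01  a ← 65.529011 − (+3.412e-01/-3.498e-01) = 66.504646
iter 2: u=0.778472  f(a)=+7.770e-03  f'(a)=-3.340e-01  a ← 66.504646 − (+7.770e-03/-3.340e-01) = 66.527911
iter 3: u=0.778200  f(a)=+4.237e-06  f'(a)=-3.336e-01  a ← 66.527911 − (+4.237e-06/-3.336e-01) = 66.527924
iter 4: u=0.778200  f(a)=+1.251e-12  f'(a)=-3.336e-01  a ← 66.527924 − (+1.251e-12/-3.336e-01) = 66.527924
converged: |Δa| < 1e-12 after 4 iterations
sag = a·(cosh(S/(2a)) − 1) = 66.527924·(cosh(0.778200) − 1) = 21.181834
T_max/T_min = cosh(S/(2a)) = 1.318390

a=66.528 sag=21.182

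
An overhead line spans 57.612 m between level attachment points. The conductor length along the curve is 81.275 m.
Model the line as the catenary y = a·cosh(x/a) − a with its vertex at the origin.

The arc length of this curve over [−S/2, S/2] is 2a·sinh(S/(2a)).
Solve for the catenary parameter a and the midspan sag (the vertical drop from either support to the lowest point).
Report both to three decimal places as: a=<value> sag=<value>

a=19.388 sag=25.638

seed: a₀ = √(S³/(24(L−S))) = √(57.612³/(24·23.663)) = 18.349697
iter 1: u=1.569835  f(a)=+3.093e+00  f'(a)=-3.273e+00  a ← 18.349697 − (+3.093e+00/-3.273e+00) = 19.294563
iter 2: u=1.492959  f(a)=+2.549e-01  f'(a)=-2.754e+00  a ← 19.294563 − (+2.549e-01/-2.754e+00) = 19.387135
iter 3: u=1.485831  f(a)=+2.076e-03  f'(a)=-2.709e+00  a ← 19.387135 − (+2.076e-03/-2.709e+00) = 19.387901
iter 4: u=1.485772  f(a)=+1.402e-07  f'(a)=-2.709e+00  a ← 19.387901 − (+1.402e-07/-2.709e+00) = 19.387901
iter 5: u=1.485772  f(a)=-2.842e-14  f'(a)=-2.709e+00  a ← 19.387901 − (-2.842e-14/-2.709e+00) = 19.387901
converged: |Δa| < 1e-12 after 5 iterations
sag = a·(cosh(S/(2a)) − 1) = 19.387901·(cosh(1.485772) − 1) = 25.637615
T_max/T_min = cosh(S/(2a)) = 2.322351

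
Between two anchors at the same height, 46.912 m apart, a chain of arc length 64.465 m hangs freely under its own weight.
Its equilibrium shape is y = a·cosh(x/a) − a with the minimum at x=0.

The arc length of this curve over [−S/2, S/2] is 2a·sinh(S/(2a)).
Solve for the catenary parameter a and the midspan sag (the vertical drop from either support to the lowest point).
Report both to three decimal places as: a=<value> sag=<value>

seed: a₀ = √(S³/(24(L−S))) = √(46.912³/(24·17.553)) = 15.654696
iter 1: u=1.498336  f(a)=+2.079e+00  f'(a)=-2.788e+00  a ← 15.654696 − (+2.079e+00/-2.788e+00) = 16.400378
iter 2: u=1.430211  f(a)=+1.578e-01  f'(a)=-2.380e+00  a ← 16.400378 − (+1.578e-01/-2.380e+00) = 16.466683
iter 3: u=1.424452  f(a)=+1.074e-03  f'(a)=-2.347e+00  a ← 16.466683 − (+1.074e-03/-2.347e+00) = 16.467140
iter 4: u=1.424413  f(a)=+5.046e-08  f'(a)=-2.347e+00  a ← 16.467140 − (+5.046e-08/-2.347e+00) = 16.467140
iter 5: u=1.424413  f(a)=+1.421e-14  f'(a)=-2.347e+00  a ← 16.467140 − (+1.421e-14/-2.347e+00) = 16.467140
converged: |Δa| < 1e-12 after 5 iterations
sag = a·(cosh(S/(2a)) − 1) = 16.467140·(cosh(1.424413) − 1) = 19.728174
T_max/T_min = cosh(S/(2a)) = 2.198033

a=16.467 sag=19.728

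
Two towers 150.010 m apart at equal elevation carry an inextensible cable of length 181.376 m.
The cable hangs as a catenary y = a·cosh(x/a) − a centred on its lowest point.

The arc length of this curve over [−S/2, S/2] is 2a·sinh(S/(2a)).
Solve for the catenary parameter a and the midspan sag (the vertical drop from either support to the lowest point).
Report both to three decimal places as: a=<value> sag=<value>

seed: a₀ = √(S³/(24(L−S))) = √(150.010³/(24·31.366)) = 66.964577
iter 1: u=1.120070  f(a)=+2.027e+00  f'(a)=-1.060e+00  a ← 66.964577 − (+2.027e+00/-1.060e+00) = 68.877673
iter 2: u=1.088960  f(a)=+9.012e-02  f'(a)=-9.674e-01  a ← 68.877673 − (+9.012e-02/-9.674e-01) = 68.970835
iter 3: u=1.087489  f(a)=+1.965e-04  f'(a)=-9.632e-01  a ← 68.970835 − (+1.965e-04/-9.632e-01) = 68.971039
iter 4: u=1.087485  f(a)=+9.379e-10  f'(a)=-9.632e-01  a ← 68.971039 − (+9.379e-10/-9.632e-01) = 68.971039
iter 5: u=1.087485  f(a)=+0.000e+00  f'(a)=-9.632e-01  a ← 68.971039 − (+0.000e+00/-9.632e-01) = 68.971039
converged: |Δa| < 1e-12 after 5 iterations
sag = a·(cosh(S/(2a)) − 1) = 68.971039·(cosh(1.087485) − 1) = 44.964546
T_max/T_min = cosh(S/(2a)) = 1.651934

a=68.971 sag=44.965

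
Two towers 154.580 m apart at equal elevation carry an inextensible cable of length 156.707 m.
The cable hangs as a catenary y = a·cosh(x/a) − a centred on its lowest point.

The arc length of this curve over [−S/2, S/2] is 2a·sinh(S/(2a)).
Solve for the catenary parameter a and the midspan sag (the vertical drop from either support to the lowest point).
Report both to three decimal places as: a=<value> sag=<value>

seed: a₀ = √(S³/(24(L−S))) = √(154.580³/(24·2.127)) = 268.992759
iter 1: u=0.287331  f(a)=+8.797e-03  f'(a)=-1.595e-02  a ← 268.992759 − (+8.797e-03/-1.595e-02) = 269.544478
iter 2: u=0.286743  f(a)=+2.714e-05  f'(a)=-1.585e-02  a ← 269.544478 − (+2.714e-05/-1.585e-02) = 269.546191
iter 3: u=0.286741  f(a)=+2.601e-10  f'(a)=-1.585e-02  a ← 269.546191 − (+2.601e-10/-1.585e-02) = 269.546191
iter 4: u=0.286741  f(a)=+2.842e-14  f'(a)=-1.585e-02  a ← 269.546191 − (+2.842e-14/-1.585e-02) = 269.546191
converged: |Δa| < 1e-12 after 4 iterations
sag = a·(cosh(S/(2a)) − 1) = 269.546191·(cosh(0.286741) − 1) = 11.157247
T_max/T_min = cosh(S/(2a)) = 1.041393

a=269.546 sag=11.157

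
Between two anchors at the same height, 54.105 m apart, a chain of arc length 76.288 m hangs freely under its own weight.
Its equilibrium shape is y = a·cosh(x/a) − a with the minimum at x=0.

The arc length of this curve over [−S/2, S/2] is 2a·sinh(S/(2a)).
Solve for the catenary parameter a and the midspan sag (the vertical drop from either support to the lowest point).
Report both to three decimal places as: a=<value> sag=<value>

seed: a₀ = √(S³/(24(L−S))) = √(54.105³/(24·22.183)) = 17.248063
iter 1: u=1.568437  f(a)=+2.894e+00  f'(a)=-3.263e+00  a ← 17.248063 − (+2.894e+00/-3.263e+00) = 18.134893
iter 2: u=1.491737  f(a)=+2.382e-01  f'(a)=-2.746e+00  a ← 18.134893 − (+2.382e-01/-2.746e+00) = 18.221618
iter 3: u=1.484638  f(a)=+1.933e-03  f'(a)=-2.702e+00  a ← 18.221618 − (+1.933e-03/-2.702e+00) = 18.222333
iter 4: u=1.484579  f(a)=+1.296e-07  f'(a)=-2.702e+00  a ← 18.222333 − (+1.296e-07/-2.702e+00) = 18.222333
iter 5: u=1.484579  f(a)=-1.421e-14  f'(a)=-2.702e+00  a ← 18.222333 − (-1.421e-14/-2.702e+00) = 18.222333
converged: |Δa| < 1e-12 after 5 iterations
sag = a·(cosh(S/(2a)) − 1) = 18.222333·(cosh(1.484579) − 1) = 24.050804
T_max/T_min = cosh(S/(2a)) = 2.319853

a=18.222 sag=24.051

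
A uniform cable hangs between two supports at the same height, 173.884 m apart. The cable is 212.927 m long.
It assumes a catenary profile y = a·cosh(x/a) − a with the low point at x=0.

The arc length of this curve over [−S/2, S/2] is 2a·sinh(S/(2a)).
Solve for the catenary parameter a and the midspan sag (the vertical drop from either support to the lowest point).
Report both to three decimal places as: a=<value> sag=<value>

seed: a₀ = √(S³/(24(L−S))) = √(173.884³/(24·39.043)) = 74.905244
iter 1: u=1.160693  f(a)=+2.716e+00  f'(a)=-1.190e+00  a ← 74.905244 − (+2.716e+00/-1.190e+00) = 77.187840
iter 2: u=1.126369  f(a)=+1.291e-01  f'(a)=-1.079e+00  a ← 77.187840 − (+1.291e-01/-1.079e+00) = 77.307459
iter 3: u=1.124626  f(a)=+3.238e-04  f'(a)=-1.074e+00  a ← 77.307459 − (+3.238e-04/-1.074e+00) = 77.307761
iter 4: u=1.124622  f(a)=+2.049e-09  f'(a)=-1.074e+00  a ← 77.307761 − (+2.049e-09/-1.074e+00) = 77.307761
iter 5: u=1.124622  f(a)=+5.684e-14  f'(a)=-1.074e+00  a ← 77.307761 − (+5.684e-14/-1.074e+00) = 77.307761
converged: |Δa| < 1e-12 after 5 iterations
sag = a·(cosh(S/(2a)) − 1) = 77.307761·(cosh(1.124622) − 1) = 54.263386
T_max/T_min = cosh(S/(2a)) = 1.701914

a=77.308 sag=54.263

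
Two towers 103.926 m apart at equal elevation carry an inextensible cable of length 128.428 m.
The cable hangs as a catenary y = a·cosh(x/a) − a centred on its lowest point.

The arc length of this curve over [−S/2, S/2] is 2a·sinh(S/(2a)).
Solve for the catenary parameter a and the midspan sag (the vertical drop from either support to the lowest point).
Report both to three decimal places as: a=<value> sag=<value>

a=45.158 sag=33.345

seed: a₀ = √(S³/(24(L−S))) = √(103.926³/(24·24.502)) = 43.689787
iter 1: u=1.189363  f(a)=+1.793e+00  f'(a)=-1.289e+00  a ← 43.689787 − (+1.793e+00/-1.289e+00) = 45.080937
iter 2: u=1.152660  f(a)=+8.918e-02  f'(a)=-1.163e+00  a ← 45.080937 − (+8.918e-02/-1.163e+00) = 45.157601
iter 3: u=1.150703  f(a)=+2.463e-04  f'(a)=-1.157e+00  a ← 45.157601 − (+2.463e-04/-1.157e+00) = 45.157814
iter 4: u=1.150698  f(a)=+1.890e-09  f'(a)=-1.157e+00  a ← 45.157814 − (+1.890e-09/-1.157e+00) = 45.157814
iter 5: u=1.150698  f(a)=+0.000e+00  f'(a)=-1.157e+00  a ← 45.157814 − (+0.000e+00/-1.157e+00) = 45.157814
converged: |Δa| < 1e-12 after 5 iterations
sag = a·(cosh(S/(2a)) − 1) = 45.157814·(cosh(1.150698) − 1) = 33.344835
T_max/T_min = cosh(S/(2a)) = 1.738407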